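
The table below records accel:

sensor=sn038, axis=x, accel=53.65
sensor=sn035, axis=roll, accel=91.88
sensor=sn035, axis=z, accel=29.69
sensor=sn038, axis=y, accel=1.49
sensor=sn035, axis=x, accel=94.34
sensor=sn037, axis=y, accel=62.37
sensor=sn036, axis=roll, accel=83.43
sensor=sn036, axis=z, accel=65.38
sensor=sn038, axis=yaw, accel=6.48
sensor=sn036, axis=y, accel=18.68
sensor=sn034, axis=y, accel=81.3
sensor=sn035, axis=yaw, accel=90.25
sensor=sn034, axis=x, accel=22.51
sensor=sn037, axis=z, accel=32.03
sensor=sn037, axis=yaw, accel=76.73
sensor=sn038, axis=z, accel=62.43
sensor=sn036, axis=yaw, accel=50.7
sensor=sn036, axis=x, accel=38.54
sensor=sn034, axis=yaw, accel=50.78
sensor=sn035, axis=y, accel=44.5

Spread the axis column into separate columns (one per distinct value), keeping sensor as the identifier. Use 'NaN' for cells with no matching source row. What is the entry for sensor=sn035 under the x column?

94.34

The long row with sensor=sn035, axis=x has accel=94.34.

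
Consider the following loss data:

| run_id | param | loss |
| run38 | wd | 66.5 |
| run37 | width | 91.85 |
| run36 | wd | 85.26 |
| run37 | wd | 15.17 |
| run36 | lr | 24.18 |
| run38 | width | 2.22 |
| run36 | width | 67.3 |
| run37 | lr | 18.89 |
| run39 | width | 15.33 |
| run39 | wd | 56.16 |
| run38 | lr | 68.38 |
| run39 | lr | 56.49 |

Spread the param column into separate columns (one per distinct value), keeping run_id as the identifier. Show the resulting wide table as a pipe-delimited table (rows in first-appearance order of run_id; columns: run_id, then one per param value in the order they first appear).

Columns: run_id plus the 3 distinct param values (wd, width, lr).
For example, row run38 column wd takes loss=66.5 from the long row (run38, wd).

| run_id | wd | width | lr |
| run38 | 66.5 | 2.22 | 68.38 |
| run37 | 15.17 | 91.85 | 18.89 |
| run36 | 85.26 | 67.3 | 24.18 |
| run39 | 56.16 | 15.33 | 56.49 |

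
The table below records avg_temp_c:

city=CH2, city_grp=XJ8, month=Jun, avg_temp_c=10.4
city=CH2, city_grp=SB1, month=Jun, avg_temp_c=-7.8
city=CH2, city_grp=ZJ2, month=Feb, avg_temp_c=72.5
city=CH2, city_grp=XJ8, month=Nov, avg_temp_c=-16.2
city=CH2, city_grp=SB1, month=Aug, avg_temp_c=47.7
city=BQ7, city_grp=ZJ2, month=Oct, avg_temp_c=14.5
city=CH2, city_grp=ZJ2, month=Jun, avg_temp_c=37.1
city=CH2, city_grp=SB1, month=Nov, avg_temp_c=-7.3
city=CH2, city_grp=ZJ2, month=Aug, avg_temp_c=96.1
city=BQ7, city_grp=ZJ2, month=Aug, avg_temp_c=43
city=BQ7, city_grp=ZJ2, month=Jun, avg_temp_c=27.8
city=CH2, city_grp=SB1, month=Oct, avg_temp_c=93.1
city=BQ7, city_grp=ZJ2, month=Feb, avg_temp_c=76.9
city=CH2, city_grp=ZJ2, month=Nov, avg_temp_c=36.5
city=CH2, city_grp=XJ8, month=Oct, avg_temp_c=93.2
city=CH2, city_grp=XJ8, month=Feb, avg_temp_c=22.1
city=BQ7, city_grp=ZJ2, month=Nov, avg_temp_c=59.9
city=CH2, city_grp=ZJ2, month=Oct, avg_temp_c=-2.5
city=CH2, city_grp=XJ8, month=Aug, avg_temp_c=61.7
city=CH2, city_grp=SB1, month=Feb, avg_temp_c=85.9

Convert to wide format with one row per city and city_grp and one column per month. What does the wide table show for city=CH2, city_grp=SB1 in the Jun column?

-7.8

Wide layout: rows indexed by city and city_grp, columns are the 5 distinct month values (Jun, Feb, Nov, Aug, Oct).
Cell (city=CH2, city_grp=SB1, month=Jun) draws from the long row where city=CH2, city_grp=SB1 and month=Jun, which has avg_temp_c=-7.8.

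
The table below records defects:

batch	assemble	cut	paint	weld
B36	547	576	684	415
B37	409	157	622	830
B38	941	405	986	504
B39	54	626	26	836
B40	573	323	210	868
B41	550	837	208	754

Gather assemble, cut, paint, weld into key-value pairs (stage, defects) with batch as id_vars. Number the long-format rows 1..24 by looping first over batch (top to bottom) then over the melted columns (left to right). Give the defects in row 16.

24 rows total (6 × 4). Row 16: index ⌊(16-1)/4⌋ = 3 into batch → B39; (16-1) mod 4 = 3 into the melted columns → weld.
So row 16 is (B39, weld, 836); defects = 836.

836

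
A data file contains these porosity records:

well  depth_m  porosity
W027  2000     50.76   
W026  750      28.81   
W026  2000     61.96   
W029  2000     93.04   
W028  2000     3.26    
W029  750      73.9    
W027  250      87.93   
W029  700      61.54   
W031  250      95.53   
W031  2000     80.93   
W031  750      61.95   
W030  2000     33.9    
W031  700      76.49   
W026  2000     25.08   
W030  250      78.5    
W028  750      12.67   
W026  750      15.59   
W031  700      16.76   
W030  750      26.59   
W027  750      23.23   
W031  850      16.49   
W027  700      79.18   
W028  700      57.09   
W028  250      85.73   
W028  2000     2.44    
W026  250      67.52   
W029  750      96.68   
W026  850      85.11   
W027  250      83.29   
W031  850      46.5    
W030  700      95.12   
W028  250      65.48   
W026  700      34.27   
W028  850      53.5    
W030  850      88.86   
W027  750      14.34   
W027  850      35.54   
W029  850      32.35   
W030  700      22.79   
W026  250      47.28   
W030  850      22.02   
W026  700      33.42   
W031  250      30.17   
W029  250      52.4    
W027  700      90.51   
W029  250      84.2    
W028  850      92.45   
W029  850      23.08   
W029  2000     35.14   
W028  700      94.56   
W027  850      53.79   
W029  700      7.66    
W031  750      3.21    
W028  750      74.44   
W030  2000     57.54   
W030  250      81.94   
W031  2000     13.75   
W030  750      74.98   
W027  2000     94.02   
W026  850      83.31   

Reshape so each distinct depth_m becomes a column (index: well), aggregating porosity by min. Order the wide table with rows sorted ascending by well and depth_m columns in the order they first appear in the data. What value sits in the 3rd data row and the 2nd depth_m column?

With rows sorted ascending by well, row 3 is well=W028. depth_m columns in first-appearance order: 2000, 750, 250, 700, 850; column 2 is 750.
Long rows with well=W028, depth_m=750: min(12.67, 74.44) = 12.67.

12.67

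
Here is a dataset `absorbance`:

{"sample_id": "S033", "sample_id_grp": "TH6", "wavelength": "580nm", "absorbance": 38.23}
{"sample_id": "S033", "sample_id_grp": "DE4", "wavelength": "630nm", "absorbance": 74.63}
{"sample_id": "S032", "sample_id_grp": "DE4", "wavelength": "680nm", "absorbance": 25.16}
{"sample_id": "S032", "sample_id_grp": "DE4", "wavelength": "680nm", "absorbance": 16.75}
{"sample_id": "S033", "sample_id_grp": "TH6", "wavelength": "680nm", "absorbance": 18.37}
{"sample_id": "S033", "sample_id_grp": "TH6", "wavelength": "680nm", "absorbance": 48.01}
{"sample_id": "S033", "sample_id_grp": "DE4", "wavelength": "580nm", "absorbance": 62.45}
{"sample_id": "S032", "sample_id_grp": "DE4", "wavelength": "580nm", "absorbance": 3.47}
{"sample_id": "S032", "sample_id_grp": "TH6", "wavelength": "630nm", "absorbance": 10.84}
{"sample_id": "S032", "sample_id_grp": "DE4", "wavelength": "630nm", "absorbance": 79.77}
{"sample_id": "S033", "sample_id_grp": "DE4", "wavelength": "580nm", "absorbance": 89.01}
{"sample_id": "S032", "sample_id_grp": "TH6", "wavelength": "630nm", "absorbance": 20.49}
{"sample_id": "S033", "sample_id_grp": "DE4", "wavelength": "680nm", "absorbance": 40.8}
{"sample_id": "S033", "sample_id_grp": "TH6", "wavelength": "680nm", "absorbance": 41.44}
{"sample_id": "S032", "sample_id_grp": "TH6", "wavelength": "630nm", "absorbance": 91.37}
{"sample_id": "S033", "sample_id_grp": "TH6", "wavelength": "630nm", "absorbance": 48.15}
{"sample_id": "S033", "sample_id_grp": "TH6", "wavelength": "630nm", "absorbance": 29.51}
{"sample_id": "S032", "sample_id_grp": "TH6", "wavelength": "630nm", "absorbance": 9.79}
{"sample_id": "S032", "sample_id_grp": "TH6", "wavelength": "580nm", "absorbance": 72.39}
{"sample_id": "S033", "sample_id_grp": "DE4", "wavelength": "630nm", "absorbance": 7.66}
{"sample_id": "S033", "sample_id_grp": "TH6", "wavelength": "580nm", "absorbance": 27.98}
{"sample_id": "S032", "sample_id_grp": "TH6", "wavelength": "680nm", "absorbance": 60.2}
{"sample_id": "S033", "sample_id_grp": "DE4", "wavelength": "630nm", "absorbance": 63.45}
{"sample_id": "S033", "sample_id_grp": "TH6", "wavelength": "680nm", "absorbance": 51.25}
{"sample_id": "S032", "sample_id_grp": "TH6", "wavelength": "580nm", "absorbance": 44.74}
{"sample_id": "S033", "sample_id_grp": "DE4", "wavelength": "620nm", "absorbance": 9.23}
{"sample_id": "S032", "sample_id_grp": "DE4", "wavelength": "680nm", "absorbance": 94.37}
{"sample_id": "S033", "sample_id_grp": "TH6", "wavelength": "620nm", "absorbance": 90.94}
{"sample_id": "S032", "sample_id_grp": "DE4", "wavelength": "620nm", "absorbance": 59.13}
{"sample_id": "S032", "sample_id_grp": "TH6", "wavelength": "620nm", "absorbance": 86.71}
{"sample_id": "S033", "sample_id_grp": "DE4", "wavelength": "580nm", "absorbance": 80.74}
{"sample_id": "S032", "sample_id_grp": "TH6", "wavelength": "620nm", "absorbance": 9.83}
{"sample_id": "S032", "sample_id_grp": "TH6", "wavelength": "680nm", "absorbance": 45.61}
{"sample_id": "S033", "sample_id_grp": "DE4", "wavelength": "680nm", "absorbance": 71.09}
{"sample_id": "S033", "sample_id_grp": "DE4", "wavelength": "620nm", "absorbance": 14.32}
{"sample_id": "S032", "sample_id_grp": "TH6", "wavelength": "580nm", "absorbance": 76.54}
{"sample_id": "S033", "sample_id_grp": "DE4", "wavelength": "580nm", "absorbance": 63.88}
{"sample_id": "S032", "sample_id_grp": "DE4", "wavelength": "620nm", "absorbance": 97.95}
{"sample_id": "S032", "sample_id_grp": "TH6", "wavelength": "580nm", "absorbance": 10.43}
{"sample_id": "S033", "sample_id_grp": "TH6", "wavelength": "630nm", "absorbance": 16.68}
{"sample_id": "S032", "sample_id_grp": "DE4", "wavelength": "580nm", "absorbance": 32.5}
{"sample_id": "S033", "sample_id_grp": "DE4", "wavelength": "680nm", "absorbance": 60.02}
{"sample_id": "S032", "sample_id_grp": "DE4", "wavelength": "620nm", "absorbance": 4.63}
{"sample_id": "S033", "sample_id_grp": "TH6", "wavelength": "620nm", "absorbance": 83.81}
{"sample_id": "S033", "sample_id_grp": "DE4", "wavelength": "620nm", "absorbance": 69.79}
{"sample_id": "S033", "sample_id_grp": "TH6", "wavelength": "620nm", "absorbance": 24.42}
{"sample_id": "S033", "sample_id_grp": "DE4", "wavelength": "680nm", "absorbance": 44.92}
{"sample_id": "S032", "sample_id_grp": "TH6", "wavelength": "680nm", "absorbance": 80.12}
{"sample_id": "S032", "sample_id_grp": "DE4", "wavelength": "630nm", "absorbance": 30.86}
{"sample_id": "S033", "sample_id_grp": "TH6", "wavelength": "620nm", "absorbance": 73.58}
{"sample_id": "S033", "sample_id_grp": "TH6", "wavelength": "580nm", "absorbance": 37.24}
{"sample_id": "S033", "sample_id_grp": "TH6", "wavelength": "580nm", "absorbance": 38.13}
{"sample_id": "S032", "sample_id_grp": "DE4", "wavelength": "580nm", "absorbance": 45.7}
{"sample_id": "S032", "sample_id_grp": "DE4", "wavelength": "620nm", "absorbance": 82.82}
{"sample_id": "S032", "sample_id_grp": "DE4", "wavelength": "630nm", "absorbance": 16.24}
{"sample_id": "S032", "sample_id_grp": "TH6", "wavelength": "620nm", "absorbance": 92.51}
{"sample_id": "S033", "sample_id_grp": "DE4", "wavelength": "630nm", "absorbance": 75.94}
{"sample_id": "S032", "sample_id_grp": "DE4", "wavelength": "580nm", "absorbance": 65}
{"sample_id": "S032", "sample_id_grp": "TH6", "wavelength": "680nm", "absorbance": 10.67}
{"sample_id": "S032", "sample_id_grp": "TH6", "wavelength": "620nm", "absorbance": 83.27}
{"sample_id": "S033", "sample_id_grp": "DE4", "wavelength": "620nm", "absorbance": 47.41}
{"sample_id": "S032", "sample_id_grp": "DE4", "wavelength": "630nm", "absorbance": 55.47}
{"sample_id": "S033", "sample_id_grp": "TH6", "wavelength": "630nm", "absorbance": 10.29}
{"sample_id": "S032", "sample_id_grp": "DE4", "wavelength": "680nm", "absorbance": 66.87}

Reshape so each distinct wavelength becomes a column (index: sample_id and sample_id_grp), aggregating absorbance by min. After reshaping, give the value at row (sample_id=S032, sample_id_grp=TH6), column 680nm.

Rows with sample_id=S032, sample_id_grp=TH6 and wavelength=680nm: absorbance values are 60.2, 45.61, 80.12, 10.67.
min(60.2, 45.61, 80.12, 10.67) = 10.67.

10.67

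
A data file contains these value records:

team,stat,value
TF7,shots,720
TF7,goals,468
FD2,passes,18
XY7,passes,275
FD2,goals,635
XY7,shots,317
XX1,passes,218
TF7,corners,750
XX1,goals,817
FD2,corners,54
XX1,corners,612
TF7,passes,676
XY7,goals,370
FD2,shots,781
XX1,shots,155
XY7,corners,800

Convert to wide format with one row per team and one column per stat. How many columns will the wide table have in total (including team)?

5

1 column for team plus 4 distinct stat values → 5 columns.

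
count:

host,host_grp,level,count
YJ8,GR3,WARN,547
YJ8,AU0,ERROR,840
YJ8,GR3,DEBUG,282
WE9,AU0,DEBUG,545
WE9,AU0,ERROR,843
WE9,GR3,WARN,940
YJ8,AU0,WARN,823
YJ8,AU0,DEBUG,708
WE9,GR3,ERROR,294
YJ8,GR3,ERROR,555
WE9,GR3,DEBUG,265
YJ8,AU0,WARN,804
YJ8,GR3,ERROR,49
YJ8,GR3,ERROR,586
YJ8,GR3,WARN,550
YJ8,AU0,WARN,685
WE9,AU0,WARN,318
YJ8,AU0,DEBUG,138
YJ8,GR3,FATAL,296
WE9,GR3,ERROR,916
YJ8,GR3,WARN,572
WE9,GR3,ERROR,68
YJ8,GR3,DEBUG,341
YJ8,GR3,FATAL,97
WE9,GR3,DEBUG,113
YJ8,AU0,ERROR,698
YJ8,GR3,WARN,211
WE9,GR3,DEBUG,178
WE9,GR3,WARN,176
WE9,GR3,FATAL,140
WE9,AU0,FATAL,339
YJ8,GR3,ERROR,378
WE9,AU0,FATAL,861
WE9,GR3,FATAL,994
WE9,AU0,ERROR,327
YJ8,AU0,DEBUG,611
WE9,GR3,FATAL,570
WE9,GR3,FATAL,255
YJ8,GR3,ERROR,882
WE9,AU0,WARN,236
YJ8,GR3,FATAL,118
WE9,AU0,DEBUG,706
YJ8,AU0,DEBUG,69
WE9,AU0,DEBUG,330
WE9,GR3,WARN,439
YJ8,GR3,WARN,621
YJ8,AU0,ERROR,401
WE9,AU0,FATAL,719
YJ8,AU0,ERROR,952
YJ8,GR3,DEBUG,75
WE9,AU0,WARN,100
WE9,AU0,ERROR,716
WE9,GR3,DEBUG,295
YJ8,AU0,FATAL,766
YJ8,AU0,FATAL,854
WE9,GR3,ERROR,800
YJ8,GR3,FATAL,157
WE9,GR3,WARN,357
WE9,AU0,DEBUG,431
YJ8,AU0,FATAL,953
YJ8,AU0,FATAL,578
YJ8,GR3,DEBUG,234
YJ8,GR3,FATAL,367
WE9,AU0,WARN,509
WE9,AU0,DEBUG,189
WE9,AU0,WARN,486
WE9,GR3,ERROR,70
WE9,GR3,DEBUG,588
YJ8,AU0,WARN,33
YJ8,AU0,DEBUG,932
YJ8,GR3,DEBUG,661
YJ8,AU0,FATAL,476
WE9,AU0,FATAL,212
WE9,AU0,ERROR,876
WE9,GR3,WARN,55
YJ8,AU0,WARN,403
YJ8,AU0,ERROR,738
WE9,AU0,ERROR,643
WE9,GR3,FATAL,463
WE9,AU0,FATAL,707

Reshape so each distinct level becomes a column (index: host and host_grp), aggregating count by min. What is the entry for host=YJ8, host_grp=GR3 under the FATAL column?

Rows with host=YJ8, host_grp=GR3 and level=FATAL: count values are 296, 97, 118, 157, 367.
min(296, 97, 118, 157, 367) = 97.

97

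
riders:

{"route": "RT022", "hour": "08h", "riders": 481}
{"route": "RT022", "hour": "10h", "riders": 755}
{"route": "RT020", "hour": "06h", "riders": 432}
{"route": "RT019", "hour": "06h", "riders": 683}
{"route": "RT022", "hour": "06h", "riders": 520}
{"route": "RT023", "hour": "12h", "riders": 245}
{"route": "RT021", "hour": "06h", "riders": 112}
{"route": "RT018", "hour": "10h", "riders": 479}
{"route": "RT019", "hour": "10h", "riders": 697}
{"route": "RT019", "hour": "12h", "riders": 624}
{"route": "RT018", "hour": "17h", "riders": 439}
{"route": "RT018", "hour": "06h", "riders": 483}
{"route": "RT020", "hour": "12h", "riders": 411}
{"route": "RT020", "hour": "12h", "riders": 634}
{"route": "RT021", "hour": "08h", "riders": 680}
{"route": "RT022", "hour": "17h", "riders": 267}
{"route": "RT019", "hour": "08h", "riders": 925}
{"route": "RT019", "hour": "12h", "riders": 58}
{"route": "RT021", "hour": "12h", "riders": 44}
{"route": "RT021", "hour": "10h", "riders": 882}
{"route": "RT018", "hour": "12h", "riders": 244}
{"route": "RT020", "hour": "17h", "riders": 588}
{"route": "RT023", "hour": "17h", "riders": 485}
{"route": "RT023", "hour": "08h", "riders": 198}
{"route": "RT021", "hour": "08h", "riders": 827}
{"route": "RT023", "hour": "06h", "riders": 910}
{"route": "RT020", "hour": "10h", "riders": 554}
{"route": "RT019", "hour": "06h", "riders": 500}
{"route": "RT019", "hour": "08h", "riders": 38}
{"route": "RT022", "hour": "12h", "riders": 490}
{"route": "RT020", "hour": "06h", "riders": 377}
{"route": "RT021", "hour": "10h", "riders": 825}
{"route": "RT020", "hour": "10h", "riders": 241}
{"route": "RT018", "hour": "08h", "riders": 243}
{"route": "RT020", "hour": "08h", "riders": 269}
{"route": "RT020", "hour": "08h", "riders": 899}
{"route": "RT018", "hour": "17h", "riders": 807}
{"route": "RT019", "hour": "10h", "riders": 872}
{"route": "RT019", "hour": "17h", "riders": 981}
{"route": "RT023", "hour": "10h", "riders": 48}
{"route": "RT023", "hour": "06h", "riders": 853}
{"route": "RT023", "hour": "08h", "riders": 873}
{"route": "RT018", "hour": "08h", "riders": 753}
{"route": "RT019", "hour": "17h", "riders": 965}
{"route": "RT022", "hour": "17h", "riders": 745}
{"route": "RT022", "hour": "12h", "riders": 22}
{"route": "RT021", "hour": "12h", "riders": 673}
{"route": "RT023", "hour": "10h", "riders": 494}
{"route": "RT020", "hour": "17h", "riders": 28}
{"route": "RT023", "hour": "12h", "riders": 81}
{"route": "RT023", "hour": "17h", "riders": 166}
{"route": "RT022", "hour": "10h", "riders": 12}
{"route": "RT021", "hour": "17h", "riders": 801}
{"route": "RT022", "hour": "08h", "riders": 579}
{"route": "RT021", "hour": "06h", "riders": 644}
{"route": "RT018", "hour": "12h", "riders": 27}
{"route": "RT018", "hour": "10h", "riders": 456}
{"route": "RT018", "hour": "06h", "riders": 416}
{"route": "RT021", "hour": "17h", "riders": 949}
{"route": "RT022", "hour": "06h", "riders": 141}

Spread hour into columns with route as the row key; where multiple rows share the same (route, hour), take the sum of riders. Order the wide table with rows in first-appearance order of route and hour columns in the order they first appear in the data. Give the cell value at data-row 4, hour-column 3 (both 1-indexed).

1763

With rows in first-appearance order of route, row 4 is route=RT023. hour columns in first-appearance order: 08h, 10h, 06h, 12h, 17h; column 3 is 06h.
Long rows with route=RT023, hour=06h: 910 + 853 = 1763.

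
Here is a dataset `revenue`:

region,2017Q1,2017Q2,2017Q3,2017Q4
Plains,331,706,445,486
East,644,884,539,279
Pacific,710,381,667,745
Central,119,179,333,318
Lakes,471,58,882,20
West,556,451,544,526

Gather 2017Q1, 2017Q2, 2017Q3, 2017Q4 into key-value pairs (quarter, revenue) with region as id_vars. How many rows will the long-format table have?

6 region values × 4 melted columns = 24 rows.

24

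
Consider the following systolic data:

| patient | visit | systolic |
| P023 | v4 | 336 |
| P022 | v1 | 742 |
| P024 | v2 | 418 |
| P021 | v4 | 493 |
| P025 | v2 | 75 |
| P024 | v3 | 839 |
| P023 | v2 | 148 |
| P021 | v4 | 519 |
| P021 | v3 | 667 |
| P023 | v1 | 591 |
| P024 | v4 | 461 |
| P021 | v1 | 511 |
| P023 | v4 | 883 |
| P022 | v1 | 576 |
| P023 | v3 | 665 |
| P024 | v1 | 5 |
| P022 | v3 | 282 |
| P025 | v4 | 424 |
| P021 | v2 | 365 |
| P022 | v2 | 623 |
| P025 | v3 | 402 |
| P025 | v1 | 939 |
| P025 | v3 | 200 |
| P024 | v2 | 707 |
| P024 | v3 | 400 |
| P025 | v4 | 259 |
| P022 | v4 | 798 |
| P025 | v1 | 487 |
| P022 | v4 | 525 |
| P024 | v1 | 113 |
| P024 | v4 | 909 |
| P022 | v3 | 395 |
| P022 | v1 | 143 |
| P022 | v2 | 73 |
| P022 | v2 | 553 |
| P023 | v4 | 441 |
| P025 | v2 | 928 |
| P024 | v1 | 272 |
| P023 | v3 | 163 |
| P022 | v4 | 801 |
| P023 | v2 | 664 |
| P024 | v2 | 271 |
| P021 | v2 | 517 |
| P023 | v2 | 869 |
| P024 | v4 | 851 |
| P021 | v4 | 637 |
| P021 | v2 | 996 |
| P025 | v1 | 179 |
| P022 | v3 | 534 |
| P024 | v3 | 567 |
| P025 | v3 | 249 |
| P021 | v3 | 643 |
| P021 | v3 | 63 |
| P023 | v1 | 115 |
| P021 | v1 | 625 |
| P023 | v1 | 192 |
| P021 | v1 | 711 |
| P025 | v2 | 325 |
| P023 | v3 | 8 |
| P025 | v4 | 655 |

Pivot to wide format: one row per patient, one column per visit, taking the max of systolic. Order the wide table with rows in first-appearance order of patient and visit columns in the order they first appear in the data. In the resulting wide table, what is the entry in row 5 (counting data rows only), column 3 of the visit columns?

With rows in first-appearance order of patient, row 5 is patient=P025. visit columns in first-appearance order: v4, v1, v2, v3; column 3 is v2.
Long rows with patient=P025, visit=v2: max(75, 928, 325) = 928.

928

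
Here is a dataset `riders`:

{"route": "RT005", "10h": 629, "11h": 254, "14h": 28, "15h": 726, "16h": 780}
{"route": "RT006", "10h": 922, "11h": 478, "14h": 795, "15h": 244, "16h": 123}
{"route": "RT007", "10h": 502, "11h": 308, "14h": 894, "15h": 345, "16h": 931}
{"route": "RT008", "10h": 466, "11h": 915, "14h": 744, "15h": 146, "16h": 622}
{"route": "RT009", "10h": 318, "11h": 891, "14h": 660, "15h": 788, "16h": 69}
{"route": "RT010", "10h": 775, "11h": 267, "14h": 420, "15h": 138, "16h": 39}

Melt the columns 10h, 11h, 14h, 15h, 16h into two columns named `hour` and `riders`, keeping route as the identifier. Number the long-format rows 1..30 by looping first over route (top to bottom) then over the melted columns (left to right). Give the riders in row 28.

420

30 rows total (6 × 5). Row 28: index ⌊(28-1)/5⌋ = 5 into route → RT010; (28-1) mod 5 = 2 into the melted columns → 14h.
So row 28 is (RT010, 14h, 420); riders = 420.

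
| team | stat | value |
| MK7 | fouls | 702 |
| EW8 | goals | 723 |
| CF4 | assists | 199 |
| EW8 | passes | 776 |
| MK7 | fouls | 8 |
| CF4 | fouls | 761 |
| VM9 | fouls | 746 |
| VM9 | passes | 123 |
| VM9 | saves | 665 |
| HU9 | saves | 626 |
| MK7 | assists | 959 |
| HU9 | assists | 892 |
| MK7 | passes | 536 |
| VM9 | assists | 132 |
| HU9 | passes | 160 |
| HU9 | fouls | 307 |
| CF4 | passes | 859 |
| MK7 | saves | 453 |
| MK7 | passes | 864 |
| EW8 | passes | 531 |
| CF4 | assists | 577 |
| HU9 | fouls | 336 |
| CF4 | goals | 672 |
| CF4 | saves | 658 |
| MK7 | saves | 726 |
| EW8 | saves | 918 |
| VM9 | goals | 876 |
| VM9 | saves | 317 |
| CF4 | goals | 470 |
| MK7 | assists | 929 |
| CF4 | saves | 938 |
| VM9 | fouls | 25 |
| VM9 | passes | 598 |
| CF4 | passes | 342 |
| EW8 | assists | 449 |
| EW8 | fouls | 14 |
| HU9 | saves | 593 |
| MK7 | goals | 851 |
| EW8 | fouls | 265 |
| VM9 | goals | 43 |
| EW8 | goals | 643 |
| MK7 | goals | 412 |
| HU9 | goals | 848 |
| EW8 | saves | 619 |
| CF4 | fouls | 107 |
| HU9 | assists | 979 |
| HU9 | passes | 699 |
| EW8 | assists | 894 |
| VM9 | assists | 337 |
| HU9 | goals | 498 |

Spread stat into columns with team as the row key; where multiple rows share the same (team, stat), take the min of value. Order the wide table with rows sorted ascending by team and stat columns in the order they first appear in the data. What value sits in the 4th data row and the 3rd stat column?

With rows sorted ascending by team, row 4 is team=MK7. stat columns in first-appearance order: fouls, goals, assists, passes, saves; column 3 is assists.
Long rows with team=MK7, stat=assists: min(959, 929) = 929.

929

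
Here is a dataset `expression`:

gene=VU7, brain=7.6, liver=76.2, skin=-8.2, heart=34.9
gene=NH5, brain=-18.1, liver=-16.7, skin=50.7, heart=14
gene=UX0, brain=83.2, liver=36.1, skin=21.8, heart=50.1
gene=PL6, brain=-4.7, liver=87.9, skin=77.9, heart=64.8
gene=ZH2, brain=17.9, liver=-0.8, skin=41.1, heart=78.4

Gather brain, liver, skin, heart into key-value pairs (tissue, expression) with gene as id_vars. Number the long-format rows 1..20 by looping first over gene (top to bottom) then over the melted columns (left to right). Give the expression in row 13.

-4.7

20 rows total (5 × 4). Row 13: index ⌊(13-1)/4⌋ = 3 into gene → PL6; (13-1) mod 4 = 0 into the melted columns → brain.
So row 13 is (PL6, brain, -4.7); expression = -4.7.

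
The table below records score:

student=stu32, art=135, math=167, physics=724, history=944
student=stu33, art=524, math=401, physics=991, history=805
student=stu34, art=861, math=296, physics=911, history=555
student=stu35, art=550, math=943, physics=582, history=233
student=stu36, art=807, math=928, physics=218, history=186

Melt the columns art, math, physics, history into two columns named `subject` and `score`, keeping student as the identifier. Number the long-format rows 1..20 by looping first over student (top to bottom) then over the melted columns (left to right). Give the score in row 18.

928

20 rows total (5 × 4). Row 18: index ⌊(18-1)/4⌋ = 4 into student → stu36; (18-1) mod 4 = 1 into the melted columns → math.
So row 18 is (stu36, math, 928); score = 928.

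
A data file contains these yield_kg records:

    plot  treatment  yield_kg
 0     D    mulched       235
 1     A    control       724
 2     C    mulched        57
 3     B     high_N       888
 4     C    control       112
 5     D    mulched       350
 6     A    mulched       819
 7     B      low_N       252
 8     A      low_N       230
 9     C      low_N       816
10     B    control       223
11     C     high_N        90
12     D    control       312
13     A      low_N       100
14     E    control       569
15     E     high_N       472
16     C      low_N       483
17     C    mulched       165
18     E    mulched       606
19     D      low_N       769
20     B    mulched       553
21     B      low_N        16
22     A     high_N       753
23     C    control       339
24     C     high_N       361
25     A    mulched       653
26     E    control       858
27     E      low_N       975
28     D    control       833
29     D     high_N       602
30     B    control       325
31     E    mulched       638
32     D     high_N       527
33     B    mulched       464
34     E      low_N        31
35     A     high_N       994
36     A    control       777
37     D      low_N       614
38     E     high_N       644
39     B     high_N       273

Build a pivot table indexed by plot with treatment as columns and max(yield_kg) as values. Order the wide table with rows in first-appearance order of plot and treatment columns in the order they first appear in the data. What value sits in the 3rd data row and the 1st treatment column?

With rows in first-appearance order of plot, row 3 is plot=C. treatment columns in first-appearance order: mulched, control, high_N, low_N; column 1 is mulched.
Long rows with plot=C, treatment=mulched: max(57, 165) = 165.

165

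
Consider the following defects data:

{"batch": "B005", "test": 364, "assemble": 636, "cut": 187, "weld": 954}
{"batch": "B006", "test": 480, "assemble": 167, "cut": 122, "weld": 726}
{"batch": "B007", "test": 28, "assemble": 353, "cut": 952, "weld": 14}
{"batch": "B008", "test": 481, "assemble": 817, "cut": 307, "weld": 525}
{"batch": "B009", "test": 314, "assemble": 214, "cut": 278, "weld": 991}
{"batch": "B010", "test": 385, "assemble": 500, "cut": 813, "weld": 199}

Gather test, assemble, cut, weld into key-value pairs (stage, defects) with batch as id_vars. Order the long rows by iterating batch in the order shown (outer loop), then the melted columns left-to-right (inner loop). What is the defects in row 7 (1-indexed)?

24 rows total (6 × 4). Row 7: index ⌊(7-1)/4⌋ = 1 into batch → B006; (7-1) mod 4 = 2 into the melted columns → cut.
So row 7 is (B006, cut, 122); defects = 122.

122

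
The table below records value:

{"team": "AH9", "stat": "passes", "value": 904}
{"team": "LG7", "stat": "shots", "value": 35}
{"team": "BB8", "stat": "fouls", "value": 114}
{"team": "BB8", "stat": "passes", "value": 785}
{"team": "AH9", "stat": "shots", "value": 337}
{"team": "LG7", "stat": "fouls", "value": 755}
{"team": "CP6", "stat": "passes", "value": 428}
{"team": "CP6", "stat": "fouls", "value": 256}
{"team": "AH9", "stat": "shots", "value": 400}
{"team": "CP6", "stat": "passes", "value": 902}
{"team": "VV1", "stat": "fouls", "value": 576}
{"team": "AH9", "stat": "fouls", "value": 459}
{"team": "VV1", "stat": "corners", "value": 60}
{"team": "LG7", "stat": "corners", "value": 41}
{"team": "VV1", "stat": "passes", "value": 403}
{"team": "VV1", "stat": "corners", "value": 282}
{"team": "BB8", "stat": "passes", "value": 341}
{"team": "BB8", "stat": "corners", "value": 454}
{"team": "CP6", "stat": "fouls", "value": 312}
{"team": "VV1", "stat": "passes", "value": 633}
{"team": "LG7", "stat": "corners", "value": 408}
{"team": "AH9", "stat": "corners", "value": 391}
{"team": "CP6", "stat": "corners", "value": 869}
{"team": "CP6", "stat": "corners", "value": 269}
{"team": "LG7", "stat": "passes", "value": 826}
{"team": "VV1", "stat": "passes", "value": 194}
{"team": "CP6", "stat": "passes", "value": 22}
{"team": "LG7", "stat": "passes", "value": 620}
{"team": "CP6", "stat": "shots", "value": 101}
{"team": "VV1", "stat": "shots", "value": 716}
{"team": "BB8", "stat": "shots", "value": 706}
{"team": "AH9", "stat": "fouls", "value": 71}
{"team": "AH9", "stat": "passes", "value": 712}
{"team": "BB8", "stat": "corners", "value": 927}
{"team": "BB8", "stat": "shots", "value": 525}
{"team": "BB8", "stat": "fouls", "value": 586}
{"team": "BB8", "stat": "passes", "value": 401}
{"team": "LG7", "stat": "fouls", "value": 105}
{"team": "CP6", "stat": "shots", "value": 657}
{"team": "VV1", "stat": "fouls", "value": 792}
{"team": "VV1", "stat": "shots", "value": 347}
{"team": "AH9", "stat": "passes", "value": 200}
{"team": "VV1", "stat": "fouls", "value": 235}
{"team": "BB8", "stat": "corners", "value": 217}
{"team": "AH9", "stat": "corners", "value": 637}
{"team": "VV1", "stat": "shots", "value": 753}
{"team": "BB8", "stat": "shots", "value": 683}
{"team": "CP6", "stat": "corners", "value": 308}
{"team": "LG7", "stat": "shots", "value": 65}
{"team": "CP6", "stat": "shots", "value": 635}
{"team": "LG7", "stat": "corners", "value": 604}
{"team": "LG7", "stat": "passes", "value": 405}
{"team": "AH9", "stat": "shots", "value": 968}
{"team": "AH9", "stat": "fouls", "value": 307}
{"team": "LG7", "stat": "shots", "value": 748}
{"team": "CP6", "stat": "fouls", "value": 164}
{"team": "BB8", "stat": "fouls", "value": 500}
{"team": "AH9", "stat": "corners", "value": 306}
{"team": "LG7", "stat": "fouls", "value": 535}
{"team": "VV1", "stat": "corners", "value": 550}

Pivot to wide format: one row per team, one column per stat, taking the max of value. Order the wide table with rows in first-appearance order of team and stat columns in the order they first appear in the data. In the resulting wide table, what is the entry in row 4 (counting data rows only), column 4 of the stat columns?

With rows in first-appearance order of team, row 4 is team=CP6. stat columns in first-appearance order: passes, shots, fouls, corners; column 4 is corners.
Long rows with team=CP6, stat=corners: max(869, 269, 308) = 869.

869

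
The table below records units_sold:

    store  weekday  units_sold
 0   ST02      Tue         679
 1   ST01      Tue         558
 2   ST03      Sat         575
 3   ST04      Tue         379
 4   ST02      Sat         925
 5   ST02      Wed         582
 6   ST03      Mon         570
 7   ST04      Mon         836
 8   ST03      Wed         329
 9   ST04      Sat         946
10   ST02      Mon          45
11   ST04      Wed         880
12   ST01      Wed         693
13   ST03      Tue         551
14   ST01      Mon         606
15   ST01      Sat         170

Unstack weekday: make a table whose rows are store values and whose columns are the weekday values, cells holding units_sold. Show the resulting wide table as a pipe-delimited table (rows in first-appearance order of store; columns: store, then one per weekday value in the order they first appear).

| store | Tue | Sat | Wed | Mon |
| ST02 | 679 | 925 | 582 | 45 |
| ST01 | 558 | 170 | 693 | 606 |
| ST03 | 551 | 575 | 329 | 570 |
| ST04 | 379 | 946 | 880 | 836 |

Columns: store plus the 4 distinct weekday values (Tue, Sat, Wed, Mon).
For example, row ST02 column Tue takes units_sold=679 from the long row (ST02, Tue).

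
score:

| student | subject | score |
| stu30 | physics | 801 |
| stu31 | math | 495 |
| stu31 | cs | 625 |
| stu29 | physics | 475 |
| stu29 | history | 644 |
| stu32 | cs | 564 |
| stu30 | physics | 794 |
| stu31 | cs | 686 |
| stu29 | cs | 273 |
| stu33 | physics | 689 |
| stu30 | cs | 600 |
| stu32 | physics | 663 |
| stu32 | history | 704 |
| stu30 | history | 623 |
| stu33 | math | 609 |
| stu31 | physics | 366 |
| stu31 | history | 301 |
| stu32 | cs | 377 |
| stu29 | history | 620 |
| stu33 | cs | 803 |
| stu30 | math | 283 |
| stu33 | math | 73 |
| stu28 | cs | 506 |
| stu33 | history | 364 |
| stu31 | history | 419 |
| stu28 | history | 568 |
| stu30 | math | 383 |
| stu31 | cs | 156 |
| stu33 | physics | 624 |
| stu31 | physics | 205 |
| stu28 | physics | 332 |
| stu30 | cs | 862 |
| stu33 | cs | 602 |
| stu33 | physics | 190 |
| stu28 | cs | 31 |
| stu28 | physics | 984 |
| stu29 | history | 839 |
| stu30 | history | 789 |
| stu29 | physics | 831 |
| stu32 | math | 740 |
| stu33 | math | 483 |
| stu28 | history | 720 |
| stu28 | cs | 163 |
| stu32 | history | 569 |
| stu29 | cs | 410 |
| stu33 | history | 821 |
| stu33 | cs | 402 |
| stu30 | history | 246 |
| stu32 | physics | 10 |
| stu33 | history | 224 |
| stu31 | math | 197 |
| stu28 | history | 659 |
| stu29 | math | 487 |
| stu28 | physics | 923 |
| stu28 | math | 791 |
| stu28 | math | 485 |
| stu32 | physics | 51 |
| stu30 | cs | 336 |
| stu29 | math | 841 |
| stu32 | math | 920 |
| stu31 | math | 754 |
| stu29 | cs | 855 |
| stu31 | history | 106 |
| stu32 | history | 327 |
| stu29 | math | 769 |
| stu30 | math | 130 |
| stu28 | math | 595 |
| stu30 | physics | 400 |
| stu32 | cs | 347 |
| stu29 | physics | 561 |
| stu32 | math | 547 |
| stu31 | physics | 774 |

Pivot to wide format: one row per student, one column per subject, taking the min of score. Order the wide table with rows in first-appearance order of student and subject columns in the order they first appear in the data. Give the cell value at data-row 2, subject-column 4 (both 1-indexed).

With rows in first-appearance order of student, row 2 is student=stu31. subject columns in first-appearance order: physics, math, cs, history; column 4 is history.
Long rows with student=stu31, subject=history: min(301, 419, 106) = 106.

106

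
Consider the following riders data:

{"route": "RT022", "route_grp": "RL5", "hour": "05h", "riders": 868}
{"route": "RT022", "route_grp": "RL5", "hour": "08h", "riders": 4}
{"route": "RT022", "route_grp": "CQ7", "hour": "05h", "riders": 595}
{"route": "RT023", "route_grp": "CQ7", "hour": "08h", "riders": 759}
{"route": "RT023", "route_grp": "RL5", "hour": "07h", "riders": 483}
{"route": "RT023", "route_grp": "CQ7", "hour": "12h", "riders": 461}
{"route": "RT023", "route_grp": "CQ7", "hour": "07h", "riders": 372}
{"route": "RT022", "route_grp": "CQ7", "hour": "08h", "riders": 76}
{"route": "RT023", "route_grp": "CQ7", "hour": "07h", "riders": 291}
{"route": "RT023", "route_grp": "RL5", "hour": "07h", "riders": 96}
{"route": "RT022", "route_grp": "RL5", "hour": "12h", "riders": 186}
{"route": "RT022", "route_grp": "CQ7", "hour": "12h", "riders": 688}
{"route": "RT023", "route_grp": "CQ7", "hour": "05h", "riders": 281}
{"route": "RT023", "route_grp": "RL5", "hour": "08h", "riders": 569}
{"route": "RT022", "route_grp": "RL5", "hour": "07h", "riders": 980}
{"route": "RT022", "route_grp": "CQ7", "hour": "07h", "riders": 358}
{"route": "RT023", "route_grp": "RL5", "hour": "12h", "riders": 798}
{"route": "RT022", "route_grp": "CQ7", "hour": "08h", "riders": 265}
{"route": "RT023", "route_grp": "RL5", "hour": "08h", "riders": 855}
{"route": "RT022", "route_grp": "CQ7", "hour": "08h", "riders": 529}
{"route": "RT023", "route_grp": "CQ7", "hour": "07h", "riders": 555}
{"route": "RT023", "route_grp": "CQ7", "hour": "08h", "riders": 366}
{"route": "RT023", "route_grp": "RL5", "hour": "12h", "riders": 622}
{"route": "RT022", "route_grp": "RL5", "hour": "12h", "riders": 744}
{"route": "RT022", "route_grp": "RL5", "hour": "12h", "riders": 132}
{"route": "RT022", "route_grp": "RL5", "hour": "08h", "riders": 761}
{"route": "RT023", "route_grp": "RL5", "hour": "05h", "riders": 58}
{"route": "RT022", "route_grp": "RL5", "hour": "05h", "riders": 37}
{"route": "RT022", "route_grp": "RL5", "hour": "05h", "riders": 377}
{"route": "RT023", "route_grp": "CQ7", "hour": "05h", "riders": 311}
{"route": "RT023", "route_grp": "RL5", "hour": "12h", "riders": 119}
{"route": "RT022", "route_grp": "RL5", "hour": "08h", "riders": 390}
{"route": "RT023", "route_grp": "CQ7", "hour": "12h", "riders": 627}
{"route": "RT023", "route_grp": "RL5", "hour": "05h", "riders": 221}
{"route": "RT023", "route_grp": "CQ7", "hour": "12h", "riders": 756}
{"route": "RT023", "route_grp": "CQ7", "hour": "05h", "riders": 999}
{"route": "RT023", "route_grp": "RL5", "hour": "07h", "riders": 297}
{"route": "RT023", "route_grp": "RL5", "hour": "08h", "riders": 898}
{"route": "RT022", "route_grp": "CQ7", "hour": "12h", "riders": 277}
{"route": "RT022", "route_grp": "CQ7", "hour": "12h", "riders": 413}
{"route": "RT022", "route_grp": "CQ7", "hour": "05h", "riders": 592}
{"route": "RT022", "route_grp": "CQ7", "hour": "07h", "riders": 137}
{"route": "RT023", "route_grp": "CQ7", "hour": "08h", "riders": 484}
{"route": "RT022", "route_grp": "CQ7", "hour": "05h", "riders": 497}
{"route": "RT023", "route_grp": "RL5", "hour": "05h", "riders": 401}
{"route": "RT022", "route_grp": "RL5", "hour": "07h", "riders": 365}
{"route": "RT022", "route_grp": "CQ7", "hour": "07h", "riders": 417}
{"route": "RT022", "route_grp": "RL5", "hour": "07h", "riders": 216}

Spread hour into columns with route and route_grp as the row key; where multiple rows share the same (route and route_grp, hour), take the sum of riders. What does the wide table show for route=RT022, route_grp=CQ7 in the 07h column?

Rows with route=RT022, route_grp=CQ7 and hour=07h: riders values are 358, 137, 417.
358 + 137 + 417 = 912.

912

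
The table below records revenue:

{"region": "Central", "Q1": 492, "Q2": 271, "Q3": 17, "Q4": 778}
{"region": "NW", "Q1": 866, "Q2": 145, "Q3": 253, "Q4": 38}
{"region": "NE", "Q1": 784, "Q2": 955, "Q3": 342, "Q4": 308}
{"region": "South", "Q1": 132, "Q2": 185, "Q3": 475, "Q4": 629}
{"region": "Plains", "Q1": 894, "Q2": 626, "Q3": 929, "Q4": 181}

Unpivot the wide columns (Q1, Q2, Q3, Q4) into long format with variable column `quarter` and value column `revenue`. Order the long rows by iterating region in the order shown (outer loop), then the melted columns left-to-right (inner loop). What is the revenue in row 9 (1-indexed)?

20 rows total (5 × 4). Row 9: index ⌊(9-1)/4⌋ = 2 into region → NE; (9-1) mod 4 = 0 into the melted columns → Q1.
So row 9 is (NE, Q1, 784); revenue = 784.

784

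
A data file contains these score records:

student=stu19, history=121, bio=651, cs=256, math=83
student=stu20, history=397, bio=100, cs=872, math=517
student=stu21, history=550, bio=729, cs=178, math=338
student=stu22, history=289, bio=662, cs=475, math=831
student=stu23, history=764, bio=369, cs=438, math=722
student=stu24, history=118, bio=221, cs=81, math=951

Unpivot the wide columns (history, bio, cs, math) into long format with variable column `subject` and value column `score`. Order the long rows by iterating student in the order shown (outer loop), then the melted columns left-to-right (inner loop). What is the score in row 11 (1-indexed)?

178

24 rows total (6 × 4). Row 11: index ⌊(11-1)/4⌋ = 2 into student → stu21; (11-1) mod 4 = 2 into the melted columns → cs.
So row 11 is (stu21, cs, 178); score = 178.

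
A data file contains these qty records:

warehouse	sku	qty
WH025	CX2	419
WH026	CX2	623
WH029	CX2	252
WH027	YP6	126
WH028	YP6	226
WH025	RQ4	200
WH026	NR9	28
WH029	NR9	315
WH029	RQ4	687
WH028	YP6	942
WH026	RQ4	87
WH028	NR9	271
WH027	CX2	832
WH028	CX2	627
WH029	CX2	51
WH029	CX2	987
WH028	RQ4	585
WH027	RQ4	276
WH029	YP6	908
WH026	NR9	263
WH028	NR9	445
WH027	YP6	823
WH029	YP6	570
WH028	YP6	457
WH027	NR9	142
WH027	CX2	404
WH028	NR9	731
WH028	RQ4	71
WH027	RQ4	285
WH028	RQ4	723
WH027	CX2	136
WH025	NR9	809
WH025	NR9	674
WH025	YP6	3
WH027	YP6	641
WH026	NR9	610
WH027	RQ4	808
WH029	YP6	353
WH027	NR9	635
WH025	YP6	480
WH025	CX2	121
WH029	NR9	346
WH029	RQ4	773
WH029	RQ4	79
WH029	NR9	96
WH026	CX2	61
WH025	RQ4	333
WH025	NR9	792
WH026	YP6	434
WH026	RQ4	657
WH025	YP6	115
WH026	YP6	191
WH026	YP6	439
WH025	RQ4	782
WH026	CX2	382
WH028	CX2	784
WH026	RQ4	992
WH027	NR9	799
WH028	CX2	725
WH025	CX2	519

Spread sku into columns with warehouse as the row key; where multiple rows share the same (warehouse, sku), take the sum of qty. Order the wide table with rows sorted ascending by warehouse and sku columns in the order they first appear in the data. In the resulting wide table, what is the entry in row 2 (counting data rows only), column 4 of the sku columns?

With rows sorted ascending by warehouse, row 2 is warehouse=WH026. sku columns in first-appearance order: CX2, YP6, RQ4, NR9; column 4 is NR9.
Long rows with warehouse=WH026, sku=NR9: 28 + 263 + 610 = 901.

901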